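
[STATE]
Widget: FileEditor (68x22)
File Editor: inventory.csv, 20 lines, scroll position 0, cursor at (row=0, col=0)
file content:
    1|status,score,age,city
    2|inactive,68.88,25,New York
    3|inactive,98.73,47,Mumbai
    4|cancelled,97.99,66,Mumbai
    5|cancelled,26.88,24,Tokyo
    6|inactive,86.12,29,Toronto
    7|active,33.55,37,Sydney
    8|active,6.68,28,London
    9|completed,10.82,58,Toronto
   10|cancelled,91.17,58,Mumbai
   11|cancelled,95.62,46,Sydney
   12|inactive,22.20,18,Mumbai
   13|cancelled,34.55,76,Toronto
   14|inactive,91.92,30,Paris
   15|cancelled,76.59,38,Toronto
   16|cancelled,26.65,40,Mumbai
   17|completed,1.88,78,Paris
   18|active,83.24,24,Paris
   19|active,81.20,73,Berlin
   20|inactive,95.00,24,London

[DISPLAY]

█tatus,score,age,city                                              ▲
inactive,68.88,25,New York                                         █
inactive,98.73,47,Mumbai                                           ░
cancelled,97.99,66,Mumbai                                          ░
cancelled,26.88,24,Tokyo                                           ░
inactive,86.12,29,Toronto                                          ░
active,33.55,37,Sydney                                             ░
active,6.68,28,London                                              ░
completed,10.82,58,Toronto                                         ░
cancelled,91.17,58,Mumbai                                          ░
cancelled,95.62,46,Sydney                                          ░
inactive,22.20,18,Mumbai                                           ░
cancelled,34.55,76,Toronto                                         ░
inactive,91.92,30,Paris                                            ░
cancelled,76.59,38,Toronto                                         ░
cancelled,26.65,40,Mumbai                                          ░
completed,1.88,78,Paris                                            ░
active,83.24,24,Paris                                              ░
active,81.20,73,Berlin                                             ░
inactive,95.00,24,London                                           ░
                                                                   ░
                                                                   ▼


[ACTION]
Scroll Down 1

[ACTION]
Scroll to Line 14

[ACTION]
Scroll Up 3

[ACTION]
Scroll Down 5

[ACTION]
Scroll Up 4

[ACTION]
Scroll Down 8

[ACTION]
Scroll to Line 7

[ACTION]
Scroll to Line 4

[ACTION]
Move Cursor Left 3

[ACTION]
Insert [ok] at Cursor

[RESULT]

ok█tatus,score,age,city                                            ▲
inactive,68.88,25,New York                                         █
inactive,98.73,47,Mumbai                                           ░
cancelled,97.99,66,Mumbai                                          ░
cancelled,26.88,24,Tokyo                                           ░
inactive,86.12,29,Toronto                                          ░
active,33.55,37,Sydney                                             ░
active,6.68,28,London                                              ░
completed,10.82,58,Toronto                                         ░
cancelled,91.17,58,Mumbai                                          ░
cancelled,95.62,46,Sydney                                          ░
inactive,22.20,18,Mumbai                                           ░
cancelled,34.55,76,Toronto                                         ░
inactive,91.92,30,Paris                                            ░
cancelled,76.59,38,Toronto                                         ░
cancelled,26.65,40,Mumbai                                          ░
completed,1.88,78,Paris                                            ░
active,83.24,24,Paris                                              ░
active,81.20,73,Berlin                                             ░
inactive,95.00,24,London                                           ░
                                                                   ░
                                                                   ▼


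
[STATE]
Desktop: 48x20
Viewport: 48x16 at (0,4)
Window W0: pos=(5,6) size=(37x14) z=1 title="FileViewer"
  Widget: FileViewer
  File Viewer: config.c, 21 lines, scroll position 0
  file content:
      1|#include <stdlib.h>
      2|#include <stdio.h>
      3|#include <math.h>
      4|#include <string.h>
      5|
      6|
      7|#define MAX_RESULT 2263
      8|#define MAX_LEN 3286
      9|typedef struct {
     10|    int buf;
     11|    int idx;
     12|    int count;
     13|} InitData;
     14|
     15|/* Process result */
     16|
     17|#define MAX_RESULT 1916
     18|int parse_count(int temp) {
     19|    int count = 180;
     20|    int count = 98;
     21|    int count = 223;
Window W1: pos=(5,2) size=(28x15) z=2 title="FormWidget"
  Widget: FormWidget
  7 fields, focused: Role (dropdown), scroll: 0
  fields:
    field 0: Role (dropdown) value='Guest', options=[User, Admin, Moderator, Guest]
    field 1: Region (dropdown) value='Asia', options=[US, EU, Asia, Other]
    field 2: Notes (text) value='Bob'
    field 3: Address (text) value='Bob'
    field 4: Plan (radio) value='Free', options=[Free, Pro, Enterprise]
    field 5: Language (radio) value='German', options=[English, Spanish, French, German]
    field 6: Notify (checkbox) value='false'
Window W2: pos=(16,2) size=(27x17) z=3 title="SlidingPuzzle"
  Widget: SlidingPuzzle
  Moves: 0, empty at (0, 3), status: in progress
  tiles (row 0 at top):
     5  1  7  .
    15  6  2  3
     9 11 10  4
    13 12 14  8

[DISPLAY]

     ┠──────────┠─────────────────────────┨     
     ┃> Role:   ┃┌────┬────┬────┬────┐    ┃     
     ┃  Region: ┃│  5 │  1 │  7 │    │    ┃     
     ┃  Notes:  ┃├────┼────┼────┼────┤    ┃     
     ┃  Address:┃│ 15 │  6 │  2 │  3 │    ┃     
     ┃  Plan:   ┃├────┼────┼────┼────┤    ┃     
     ┃  Language┃│  9 │ 11 │ 10 │  4 │    ┃     
     ┃  Notify: ┃├────┼────┼────┼────┤    ┃     
     ┃          ┃│ 13 │ 12 │ 14 │  8 │    ┃     
     ┃          ┃└────┴────┴────┴────┘    ┃     
     ┃          ┃Moves: 0                 ┃     
     ┃          ┃                         ┃     
     ┗━━━━━━━━━━┃                         ┃     
     ┃typedef st┃                         ┃     
     ┃    int bu┗━━━━━━━━━━━━━━━━━━━━━━━━━┛     
     ┗━━━━━━━━━━━━━━━━━━━━━━━━━━━━━━━━━━━┛      


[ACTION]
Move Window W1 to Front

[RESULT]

     ┠──────────────────────────┨─────────┨     
     ┃> Role:       [Guest    ▼]┃────┐    ┃     
     ┃  Region:     [Asia     ▼]┃    │    ┃     
     ┃  Notes:      [Bob       ]┃────┤    ┃     
     ┃  Address:    [Bob       ]┃  3 │    ┃     
     ┃  Plan:       (●) Free  ( ┃────┤    ┃     
     ┃  Language:   ( ) English ┃  4 │    ┃     
     ┃  Notify:     [ ]         ┃────┤    ┃     
     ┃                          ┃  8 │    ┃     
     ┃                          ┃────┘    ┃     
     ┃                          ┃         ┃     
     ┃                          ┃         ┃     
     ┗━━━━━━━━━━━━━━━━━━━━━━━━━━┛         ┃     
     ┃typedef st┃                         ┃     
     ┃    int bu┗━━━━━━━━━━━━━━━━━━━━━━━━━┛     
     ┗━━━━━━━━━━━━━━━━━━━━━━━━━━━━━━━━━━━┛      


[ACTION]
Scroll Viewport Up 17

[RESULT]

                                                
                                                
     ┏━━━━━━━━━━━━━━━━━━━━━━━━━━┓━━━━━━━━━┓     
     ┃ FormWidget               ┃         ┃     
     ┠──────────────────────────┨─────────┨     
     ┃> Role:       [Guest    ▼]┃────┐    ┃     
     ┃  Region:     [Asia     ▼]┃    │    ┃     
     ┃  Notes:      [Bob       ]┃────┤    ┃     
     ┃  Address:    [Bob       ]┃  3 │    ┃     
     ┃  Plan:       (●) Free  ( ┃────┤    ┃     
     ┃  Language:   ( ) English ┃  4 │    ┃     
     ┃  Notify:     [ ]         ┃────┤    ┃     
     ┃                          ┃  8 │    ┃     
     ┃                          ┃────┘    ┃     
     ┃                          ┃         ┃     
     ┃                          ┃         ┃     


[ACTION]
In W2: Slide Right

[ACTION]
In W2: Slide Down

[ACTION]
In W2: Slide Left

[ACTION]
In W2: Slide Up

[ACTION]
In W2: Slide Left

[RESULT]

                                                
                                                
     ┏━━━━━━━━━━━━━━━━━━━━━━━━━━┓━━━━━━━━━┓     
     ┃ FormWidget               ┃         ┃     
     ┠──────────────────────────┨─────────┨     
     ┃> Role:       [Guest    ▼]┃────┐    ┃     
     ┃  Region:     [Asia     ▼]┃  3 │    ┃     
     ┃  Notes:      [Bob       ]┃────┤    ┃     
     ┃  Address:    [Bob       ]┃    │    ┃     
     ┃  Plan:       (●) Free  ( ┃────┤    ┃     
     ┃  Language:   ( ) English ┃  4 │    ┃     
     ┃  Notify:     [ ]         ┃────┤    ┃     
     ┃                          ┃  8 │    ┃     
     ┃                          ┃────┘    ┃     
     ┃                          ┃         ┃     
     ┃                          ┃         ┃     


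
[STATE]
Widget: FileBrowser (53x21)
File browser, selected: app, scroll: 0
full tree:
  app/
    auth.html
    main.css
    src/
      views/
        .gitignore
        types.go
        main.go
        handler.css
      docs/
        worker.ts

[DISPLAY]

> [-] app/                                           
    auth.html                                        
    main.css                                         
    [+] src/                                         
                                                     
                                                     
                                                     
                                                     
                                                     
                                                     
                                                     
                                                     
                                                     
                                                     
                                                     
                                                     
                                                     
                                                     
                                                     
                                                     
                                                     


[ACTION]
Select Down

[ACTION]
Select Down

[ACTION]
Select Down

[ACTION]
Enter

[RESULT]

  [-] app/                                           
    auth.html                                        
    main.css                                         
  > [-] src/                                         
      [+] views/                                     
      [+] docs/                                      
                                                     
                                                     
                                                     
                                                     
                                                     
                                                     
                                                     
                                                     
                                                     
                                                     
                                                     
                                                     
                                                     
                                                     
                                                     


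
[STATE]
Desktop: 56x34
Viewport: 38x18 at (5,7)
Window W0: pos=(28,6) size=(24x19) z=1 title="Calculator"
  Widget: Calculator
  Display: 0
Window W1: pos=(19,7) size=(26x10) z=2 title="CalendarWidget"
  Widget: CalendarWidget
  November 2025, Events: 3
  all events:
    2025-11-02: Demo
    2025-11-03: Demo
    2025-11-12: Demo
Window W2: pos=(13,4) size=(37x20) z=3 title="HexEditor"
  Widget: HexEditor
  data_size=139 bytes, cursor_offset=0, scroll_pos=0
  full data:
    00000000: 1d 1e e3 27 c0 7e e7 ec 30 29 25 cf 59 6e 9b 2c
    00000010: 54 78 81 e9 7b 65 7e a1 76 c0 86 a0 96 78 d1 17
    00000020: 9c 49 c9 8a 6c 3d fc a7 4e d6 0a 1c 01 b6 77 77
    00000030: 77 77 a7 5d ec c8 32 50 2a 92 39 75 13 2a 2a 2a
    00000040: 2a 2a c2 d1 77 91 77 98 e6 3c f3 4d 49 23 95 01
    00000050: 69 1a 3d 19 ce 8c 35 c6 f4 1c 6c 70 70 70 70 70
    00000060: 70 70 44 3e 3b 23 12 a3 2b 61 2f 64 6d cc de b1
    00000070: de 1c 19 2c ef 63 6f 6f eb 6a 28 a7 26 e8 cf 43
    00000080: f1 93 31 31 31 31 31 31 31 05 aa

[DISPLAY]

        ┃00000000  1D 1e e3 27 c0 7e e
        ┃00000010  54 78 81 e9 7b 65 7
        ┃00000020  9c 49 c9 8a 6c 3d f
        ┃00000030  77 77 a7 5d ec c8 3
        ┃00000040  2a 2a c2 d1 77 91 7
        ┃00000050  69 1a 3d 19 ce 8c 3
        ┃00000060  70 70 44 3e 3b 23 1
        ┃00000070  de 1c 19 2c ef 63 6
        ┃00000080  f1 93 31 31 31 31 3
        ┃                             
        ┃                             
        ┃                             
        ┃                             
        ┃                             
        ┃                             
        ┃                             
        ┗━━━━━━━━━━━━━━━━━━━━━━━━━━━━━
                       ┗━━━━━━━━━━━━━━


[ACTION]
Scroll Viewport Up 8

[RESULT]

                                      
                                      
                                      
                                      
        ┏━━━━━━━━━━━━━━━━━━━━━━━━━━━━━
        ┃ HexEditor                   
        ┠─────────────────────────────
        ┃00000000  1D 1e e3 27 c0 7e e
        ┃00000010  54 78 81 e9 7b 65 7
        ┃00000020  9c 49 c9 8a 6c 3d f
        ┃00000030  77 77 a7 5d ec c8 3
        ┃00000040  2a 2a c2 d1 77 91 7
        ┃00000050  69 1a 3d 19 ce 8c 3
        ┃00000060  70 70 44 3e 3b 23 1
        ┃00000070  de 1c 19 2c ef 63 6
        ┃00000080  f1 93 31 31 31 31 3
        ┃                             
        ┃                             


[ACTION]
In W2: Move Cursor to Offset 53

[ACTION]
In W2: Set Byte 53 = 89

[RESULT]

                                      
                                      
                                      
                                      
        ┏━━━━━━━━━━━━━━━━━━━━━━━━━━━━━
        ┃ HexEditor                   
        ┠─────────────────────────────
        ┃00000000  1d 1e e3 27 c0 7e e
        ┃00000010  54 78 81 e9 7b 65 7
        ┃00000020  9c 49 c9 8a 6c 3d f
        ┃00000030  77 77 a7 5d ec 89 3
        ┃00000040  2a 2a c2 d1 77 91 7
        ┃00000050  69 1a 3d 19 ce 8c 3
        ┃00000060  70 70 44 3e 3b 23 1
        ┃00000070  de 1c 19 2c ef 63 6
        ┃00000080  f1 93 31 31 31 31 3
        ┃                             
        ┃                             


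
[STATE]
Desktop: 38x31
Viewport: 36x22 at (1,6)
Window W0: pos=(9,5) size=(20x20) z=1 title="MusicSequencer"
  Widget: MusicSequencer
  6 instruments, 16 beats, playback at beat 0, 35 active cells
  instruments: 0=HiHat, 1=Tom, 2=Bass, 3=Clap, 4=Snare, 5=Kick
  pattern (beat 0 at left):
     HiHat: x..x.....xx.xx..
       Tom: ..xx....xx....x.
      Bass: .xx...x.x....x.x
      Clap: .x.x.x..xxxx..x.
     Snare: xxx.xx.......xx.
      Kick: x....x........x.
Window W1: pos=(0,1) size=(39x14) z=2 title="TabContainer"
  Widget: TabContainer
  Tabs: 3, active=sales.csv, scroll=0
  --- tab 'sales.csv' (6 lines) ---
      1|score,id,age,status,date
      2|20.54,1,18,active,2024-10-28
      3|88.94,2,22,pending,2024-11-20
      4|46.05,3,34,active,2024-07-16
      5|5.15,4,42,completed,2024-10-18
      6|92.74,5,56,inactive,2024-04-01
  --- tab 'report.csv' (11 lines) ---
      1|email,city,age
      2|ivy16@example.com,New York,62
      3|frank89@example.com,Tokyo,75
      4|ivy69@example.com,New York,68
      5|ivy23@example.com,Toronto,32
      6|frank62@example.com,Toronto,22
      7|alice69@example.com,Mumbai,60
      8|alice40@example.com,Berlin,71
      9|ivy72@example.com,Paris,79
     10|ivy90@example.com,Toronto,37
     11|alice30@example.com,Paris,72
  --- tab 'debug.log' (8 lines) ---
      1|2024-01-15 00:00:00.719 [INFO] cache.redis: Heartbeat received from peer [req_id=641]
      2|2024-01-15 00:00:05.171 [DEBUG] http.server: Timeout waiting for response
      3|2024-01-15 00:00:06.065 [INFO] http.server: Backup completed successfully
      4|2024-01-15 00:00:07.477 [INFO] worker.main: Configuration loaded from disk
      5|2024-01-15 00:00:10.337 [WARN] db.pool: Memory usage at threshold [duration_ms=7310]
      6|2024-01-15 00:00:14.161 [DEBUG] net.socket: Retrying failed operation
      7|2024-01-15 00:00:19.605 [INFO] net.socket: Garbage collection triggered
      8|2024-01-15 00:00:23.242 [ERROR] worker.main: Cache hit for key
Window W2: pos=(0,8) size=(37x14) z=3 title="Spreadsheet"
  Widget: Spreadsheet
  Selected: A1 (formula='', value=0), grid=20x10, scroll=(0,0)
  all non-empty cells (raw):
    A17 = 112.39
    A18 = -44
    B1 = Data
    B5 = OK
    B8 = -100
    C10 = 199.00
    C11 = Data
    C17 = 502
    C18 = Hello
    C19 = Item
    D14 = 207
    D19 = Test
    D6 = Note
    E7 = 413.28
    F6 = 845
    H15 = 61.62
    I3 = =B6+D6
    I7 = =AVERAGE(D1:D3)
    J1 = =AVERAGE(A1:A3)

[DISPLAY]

score,id,age,status,date            
20.54,1,18,active,2024-10-28        
━━━━━━━━━━━━━━━━━━━━━━━━━━━━━━━━━━━┓
 Spreadsheet                       ┃
───────────────────────────────────┨
A1:                                ┃
       A       B       C       D   ┃
-----------------------------------┃
  1      [0]Data           0       ┃
  2        0       0       0       ┃
  3        0       0       0       ┃
  4        0       0       0       ┃
  5        0OK             0       ┃
  6        0       0       0Note   ┃
  7        0       0       0       ┃
━━━━━━━━━━━━━━━━━━━━━━━━━━━━━━━━━━━┛
        ┃                  ┃        
        ┃                  ┃        
        ┗━━━━━━━━━━━━━━━━━━┛        
                                    
                                    
                                    


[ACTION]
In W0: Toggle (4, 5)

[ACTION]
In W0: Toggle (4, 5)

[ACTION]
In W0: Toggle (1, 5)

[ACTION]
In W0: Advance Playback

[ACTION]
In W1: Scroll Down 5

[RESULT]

92.74,5,56,inactive,2024-04-01      
                                    
━━━━━━━━━━━━━━━━━━━━━━━━━━━━━━━━━━━┓
 Spreadsheet                       ┃
───────────────────────────────────┨
A1:                                ┃
       A       B       C       D   ┃
-----------------------------------┃
  1      [0]Data           0       ┃
  2        0       0       0       ┃
  3        0       0       0       ┃
  4        0       0       0       ┃
  5        0OK             0       ┃
  6        0       0       0Note   ┃
  7        0       0       0       ┃
━━━━━━━━━━━━━━━━━━━━━━━━━━━━━━━━━━━┛
        ┃                  ┃        
        ┃                  ┃        
        ┗━━━━━━━━━━━━━━━━━━┛        
                                    
                                    
                                    


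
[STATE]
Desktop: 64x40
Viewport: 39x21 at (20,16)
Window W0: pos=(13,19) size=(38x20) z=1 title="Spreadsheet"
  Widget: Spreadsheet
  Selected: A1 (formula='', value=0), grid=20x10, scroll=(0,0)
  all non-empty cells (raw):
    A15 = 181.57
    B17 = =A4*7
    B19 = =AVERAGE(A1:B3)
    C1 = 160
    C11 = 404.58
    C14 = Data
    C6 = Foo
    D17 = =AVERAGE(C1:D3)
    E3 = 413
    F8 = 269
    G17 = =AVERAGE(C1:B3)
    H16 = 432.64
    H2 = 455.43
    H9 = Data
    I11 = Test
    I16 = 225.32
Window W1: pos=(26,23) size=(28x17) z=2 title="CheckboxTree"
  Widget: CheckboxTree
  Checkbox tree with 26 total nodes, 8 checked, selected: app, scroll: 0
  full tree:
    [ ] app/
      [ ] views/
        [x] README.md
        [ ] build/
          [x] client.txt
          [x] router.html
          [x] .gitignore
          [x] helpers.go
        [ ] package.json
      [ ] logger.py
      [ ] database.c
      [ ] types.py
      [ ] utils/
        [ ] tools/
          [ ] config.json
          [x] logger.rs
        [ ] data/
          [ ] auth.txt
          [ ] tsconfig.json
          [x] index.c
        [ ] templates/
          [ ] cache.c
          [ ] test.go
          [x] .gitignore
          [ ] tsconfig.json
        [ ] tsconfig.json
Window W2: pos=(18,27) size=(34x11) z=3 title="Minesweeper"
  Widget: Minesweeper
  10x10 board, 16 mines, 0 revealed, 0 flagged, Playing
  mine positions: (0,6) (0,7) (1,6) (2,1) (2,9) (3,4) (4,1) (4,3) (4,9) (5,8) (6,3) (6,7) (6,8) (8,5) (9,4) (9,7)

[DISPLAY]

                                       
                                       
                                       
━━━━━━━━━━━━━━━━━━━━━━━━━━━━━━┓        
dsheet                        ┃        
──────────────────────────────┨        
                              ┃        
 A    ┏━━━━━━━━━━━━━━━━━━━━━━━━━━┓     
------┃ CheckboxTree             ┃     
   [0]┠──────────────────────────┨     
     0┃>[-] app/                 ┃     
━━━━━━━━━━━━━━━━━━━━━━━━━━━━━━━┓ ┃     
Minesweeper                    ┃ ┃     
───────────────────────────────┨ ┃     
■■■■■■■■■                      ┃ ┃     
■■■■■■■■■                      ┃ ┃     
■■■■■■■■■                      ┃ ┃     
■■■■■■■■■                      ┃ ┃     
■■■■■■■■■                      ┃ ┃     
■■■■■■■■■                      ┃ ┃     
■■■■■■■■■                      ┃ ┃     


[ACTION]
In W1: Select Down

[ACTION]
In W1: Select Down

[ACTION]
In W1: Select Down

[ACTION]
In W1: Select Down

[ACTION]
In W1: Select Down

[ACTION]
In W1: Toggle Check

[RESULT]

                                       
                                       
                                       
━━━━━━━━━━━━━━━━━━━━━━━━━━━━━━┓        
dsheet                        ┃        
──────────────────────────────┨        
                              ┃        
 A    ┏━━━━━━━━━━━━━━━━━━━━━━━━━━┓     
------┃ CheckboxTree             ┃     
   [0]┠──────────────────────────┨     
     0┃ [-] app/                 ┃     
━━━━━━━━━━━━━━━━━━━━━━━━━━━━━━━┓ ┃     
Minesweeper                    ┃ ┃     
───────────────────────────────┨ ┃     
■■■■■■■■■                      ┃ ┃     
■■■■■■■■■                      ┃ ┃     
■■■■■■■■■                      ┃ ┃     
■■■■■■■■■                      ┃ ┃     
■■■■■■■■■                      ┃ ┃     
■■■■■■■■■                      ┃ ┃     
■■■■■■■■■                      ┃ ┃     


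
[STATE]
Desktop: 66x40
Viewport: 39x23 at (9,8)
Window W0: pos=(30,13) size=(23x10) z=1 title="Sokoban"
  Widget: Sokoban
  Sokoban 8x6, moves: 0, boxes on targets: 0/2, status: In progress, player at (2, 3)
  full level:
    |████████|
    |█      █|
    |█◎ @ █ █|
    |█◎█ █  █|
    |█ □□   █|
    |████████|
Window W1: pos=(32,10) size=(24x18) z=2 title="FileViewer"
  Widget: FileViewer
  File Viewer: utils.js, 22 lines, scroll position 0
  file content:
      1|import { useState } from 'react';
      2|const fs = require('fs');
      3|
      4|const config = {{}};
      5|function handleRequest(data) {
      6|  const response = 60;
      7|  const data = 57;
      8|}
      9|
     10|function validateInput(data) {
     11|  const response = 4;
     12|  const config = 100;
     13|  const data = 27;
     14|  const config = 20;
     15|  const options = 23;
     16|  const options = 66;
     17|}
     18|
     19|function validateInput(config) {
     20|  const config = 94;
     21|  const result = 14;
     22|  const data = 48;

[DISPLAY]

                                       
                                       
                       ┏━━━━━━━━━━━━━━━
                       ┃ FileViewer    
                       ┠───────────────
                     ┏━┃import { useSta
                     ┃ ┃const fs = requ
                     ┠─┃               
                     ┃█┃const config = 
                     ┃█┃function handle
                     ┃█┃  const respons
                     ┃█┃  const data = 
                     ┃█┃}              
                     ┃█┃               
                     ┗━┃function valida
                       ┃  const respons
                       ┃  const config 
                       ┃  const data = 
                       ┃  const config 
                       ┗━━━━━━━━━━━━━━━
                                       
                                       
                                       


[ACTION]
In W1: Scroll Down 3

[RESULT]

                                       
                                       
                       ┏━━━━━━━━━━━━━━━
                       ┃ FileViewer    
                       ┠───────────────
                     ┏━┃const config = 
                     ┃ ┃function handle
                     ┠─┃  const respons
                     ┃█┃  const data = 
                     ┃█┃}              
                     ┃█┃               
                     ┃█┃function valida
                     ┃█┃  const respons
                     ┃█┃  const config 
                     ┗━┃  const data = 
                       ┃  const config 
                       ┃  const options
                       ┃  const options
                       ┃}              
                       ┗━━━━━━━━━━━━━━━
                                       
                                       
                                       


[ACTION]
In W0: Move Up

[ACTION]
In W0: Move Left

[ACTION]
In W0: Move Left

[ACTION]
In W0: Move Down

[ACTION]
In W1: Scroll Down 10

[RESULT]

                                       
                                       
                       ┏━━━━━━━━━━━━━━━
                       ┃ FileViewer    
                       ┠───────────────
                     ┏━┃               
                     ┃ ┃function valida
                     ┠─┃  const respons
                     ┃█┃  const config 
                     ┃█┃  const data = 
                     ┃█┃  const config 
                     ┃█┃  const options
                     ┃█┃  const options
                     ┃█┃}              
                     ┗━┃               
                       ┃function valida
                       ┃  const config 
                       ┃  const result 
                       ┃  const data = 
                       ┗━━━━━━━━━━━━━━━
                                       
                                       
                                       


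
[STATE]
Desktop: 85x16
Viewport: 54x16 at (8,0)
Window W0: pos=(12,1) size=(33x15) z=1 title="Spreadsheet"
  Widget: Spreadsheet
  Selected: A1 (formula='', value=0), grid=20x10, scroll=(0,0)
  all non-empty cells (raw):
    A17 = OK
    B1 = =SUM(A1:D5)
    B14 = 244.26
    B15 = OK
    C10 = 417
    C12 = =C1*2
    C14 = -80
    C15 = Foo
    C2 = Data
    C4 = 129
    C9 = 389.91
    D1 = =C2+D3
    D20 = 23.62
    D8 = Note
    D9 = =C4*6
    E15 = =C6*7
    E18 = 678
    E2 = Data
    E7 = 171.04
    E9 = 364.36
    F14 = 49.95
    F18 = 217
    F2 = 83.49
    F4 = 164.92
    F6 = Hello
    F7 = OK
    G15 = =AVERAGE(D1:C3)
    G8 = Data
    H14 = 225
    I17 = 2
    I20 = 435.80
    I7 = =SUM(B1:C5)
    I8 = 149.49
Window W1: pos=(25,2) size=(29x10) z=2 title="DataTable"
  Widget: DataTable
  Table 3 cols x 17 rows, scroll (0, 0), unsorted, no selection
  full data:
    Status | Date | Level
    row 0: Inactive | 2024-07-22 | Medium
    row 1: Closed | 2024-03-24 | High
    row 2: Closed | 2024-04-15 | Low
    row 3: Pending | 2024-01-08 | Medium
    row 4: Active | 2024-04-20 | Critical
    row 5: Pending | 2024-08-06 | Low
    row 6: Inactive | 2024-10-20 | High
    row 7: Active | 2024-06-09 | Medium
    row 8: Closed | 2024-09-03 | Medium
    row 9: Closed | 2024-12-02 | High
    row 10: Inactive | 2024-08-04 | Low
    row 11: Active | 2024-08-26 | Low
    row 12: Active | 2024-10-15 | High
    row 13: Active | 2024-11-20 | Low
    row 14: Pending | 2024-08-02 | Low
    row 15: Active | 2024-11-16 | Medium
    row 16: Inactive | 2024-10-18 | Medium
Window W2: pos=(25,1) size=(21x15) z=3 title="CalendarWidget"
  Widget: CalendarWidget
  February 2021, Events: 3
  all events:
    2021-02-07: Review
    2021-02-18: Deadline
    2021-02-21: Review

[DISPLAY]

                                                      
    ┏━━━━━━━━━━━━┏━━━━━━━━━━━━━━━━━━━┓                
    ┃ Spreadsheet┃ CalendarWidget    ┃━━━━━━━┓        
    ┠────────────┠───────────────────┨       ┃        
    ┃A1:         ┃   February 2021   ┃───────┨        
    ┃       A    ┃Mo Tu We Th Fr Sa S┃Level  ┃        
    ┃------------┃ 1  2  3  4  5  6  ┃───────┃        
    ┃  1      [0]┃ 8  9 10 11 12 13 1┃Medium ┃        
    ┃  2        0┃15 16 17 18* 19 20 ┃High   ┃        
    ┃  3        0┃22 23 24 25 26 27 2┃Low    ┃        
    ┃  4        0┃                   ┃Medium ┃        
    ┃  5        0┃                   ┃━━━━━━━┛        
    ┃  6        0┃                   ┃                
    ┃  7        0┃                   ┃                
    ┃  8        0┃                   ┃                
    ┗━━━━━━━━━━━━┗━━━━━━━━━━━━━━━━━━━┛                


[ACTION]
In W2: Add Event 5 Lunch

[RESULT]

                                                      
    ┏━━━━━━━━━━━━┏━━━━━━━━━━━━━━━━━━━┓                
    ┃ Spreadsheet┃ CalendarWidget    ┃━━━━━━━┓        
    ┠────────────┠───────────────────┨       ┃        
    ┃A1:         ┃   February 2021   ┃───────┨        
    ┃       A    ┃Mo Tu We Th Fr Sa S┃Level  ┃        
    ┃------------┃ 1  2  3  4  5*  6 ┃───────┃        
    ┃  1      [0]┃ 8  9 10 11 12 13 1┃Medium ┃        
    ┃  2        0┃15 16 17 18* 19 20 ┃High   ┃        
    ┃  3        0┃22 23 24 25 26 27 2┃Low    ┃        
    ┃  4        0┃                   ┃Medium ┃        
    ┃  5        0┃                   ┃━━━━━━━┛        
    ┃  6        0┃                   ┃                
    ┃  7        0┃                   ┃                
    ┃  8        0┃                   ┃                
    ┗━━━━━━━━━━━━┗━━━━━━━━━━━━━━━━━━━┛                


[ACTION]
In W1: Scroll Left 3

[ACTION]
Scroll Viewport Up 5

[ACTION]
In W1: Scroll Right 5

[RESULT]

                                                      
    ┏━━━━━━━━━━━━┏━━━━━━━━━━━━━━━━━━━┓                
    ┃ Spreadsheet┃ CalendarWidget    ┃━━━━━━━┓        
    ┠────────────┠───────────────────┨       ┃        
    ┃A1:         ┃   February 2021   ┃───────┨        
    ┃       A    ┃Mo Tu We Th Fr Sa S┃evel   ┃        
    ┃------------┃ 1  2  3  4  5*  6 ┃───────┃        
    ┃  1      [0]┃ 8  9 10 11 12 13 1┃edium  ┃        
    ┃  2        0┃15 16 17 18* 19 20 ┃igh    ┃        
    ┃  3        0┃22 23 24 25 26 27 2┃ow     ┃        
    ┃  4        0┃                   ┃edium  ┃        
    ┃  5        0┃                   ┃━━━━━━━┛        
    ┃  6        0┃                   ┃                
    ┃  7        0┃                   ┃                
    ┃  8        0┃                   ┃                
    ┗━━━━━━━━━━━━┗━━━━━━━━━━━━━━━━━━━┛                


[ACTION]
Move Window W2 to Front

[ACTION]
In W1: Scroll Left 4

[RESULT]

                                                      
    ┏━━━━━━━━━━━━┏━━━━━━━━━━━━━━━━━━━┓                
    ┃ Spreadsheet┃ CalendarWidget    ┃━━━━━━━┓        
    ┠────────────┠───────────────────┨       ┃        
    ┃A1:         ┃   February 2021   ┃───────┨        
    ┃       A    ┃Mo Tu We Th Fr Sa S┃Level  ┃        
    ┃------------┃ 1  2  3  4  5*  6 ┃───────┃        
    ┃  1      [0]┃ 8  9 10 11 12 13 1┃Medium ┃        
    ┃  2        0┃15 16 17 18* 19 20 ┃High   ┃        
    ┃  3        0┃22 23 24 25 26 27 2┃Low    ┃        
    ┃  4        0┃                   ┃Medium ┃        
    ┃  5        0┃                   ┃━━━━━━━┛        
    ┃  6        0┃                   ┃                
    ┃  7        0┃                   ┃                
    ┃  8        0┃                   ┃                
    ┗━━━━━━━━━━━━┗━━━━━━━━━━━━━━━━━━━┛                


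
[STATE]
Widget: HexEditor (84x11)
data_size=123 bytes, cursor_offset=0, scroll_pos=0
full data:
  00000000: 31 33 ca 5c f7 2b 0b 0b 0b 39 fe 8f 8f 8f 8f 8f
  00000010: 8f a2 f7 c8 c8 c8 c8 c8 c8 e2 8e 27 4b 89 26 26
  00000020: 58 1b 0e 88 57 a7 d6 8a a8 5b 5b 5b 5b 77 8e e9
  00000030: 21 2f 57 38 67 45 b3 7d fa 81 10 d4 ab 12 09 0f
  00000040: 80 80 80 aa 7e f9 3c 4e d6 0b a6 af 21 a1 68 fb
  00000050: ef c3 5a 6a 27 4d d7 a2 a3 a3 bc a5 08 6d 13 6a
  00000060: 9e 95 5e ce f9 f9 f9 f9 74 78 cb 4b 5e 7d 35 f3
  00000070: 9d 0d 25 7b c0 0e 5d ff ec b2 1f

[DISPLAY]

00000000  31 33 ca 5c f7 2b 0b 0b  0b 39 fe 8f 8f 8f 8f 8f  |13.\.+...9......|      
00000010  8f a2 f7 c8 c8 c8 c8 c8  c8 e2 8e 27 4b 89 26 26  |...........'K.&&|      
00000020  58 1b 0e 88 57 a7 d6 8a  a8 5b 5b 5b 5b 77 8e e9  |X...W....[[[[w..|      
00000030  21 2f 57 38 67 45 b3 7d  fa 81 10 d4 ab 12 09 0f  |!/W8gE.}........|      
00000040  80 80 80 aa 7e f9 3c 4e  d6 0b a6 af 21 a1 68 fb  |....~.<N....!.h.|      
00000050  ef c3 5a 6a 27 4d d7 a2  a3 a3 bc a5 08 6d 13 6a  |..Zj'M.......m.j|      
00000060  9e 95 5e ce f9 f9 f9 f9  74 78 cb 4b 5e 7d 35 f3  |..^.....tx.K^}5.|      
00000070  9d 0d 25 7b c0 0e 5d ff  ec b2 1f                 |..%{..]....     |      
                                                                                    
                                                                                    
                                                                                    


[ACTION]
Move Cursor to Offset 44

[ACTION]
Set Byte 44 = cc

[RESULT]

00000000  31 33 ca 5c f7 2b 0b 0b  0b 39 fe 8f 8f 8f 8f 8f  |13.\.+...9......|      
00000010  8f a2 f7 c8 c8 c8 c8 c8  c8 e2 8e 27 4b 89 26 26  |...........'K.&&|      
00000020  58 1b 0e 88 57 a7 d6 8a  a8 5b 5b 5b CC 77 8e e9  |X...W....[[[.w..|      
00000030  21 2f 57 38 67 45 b3 7d  fa 81 10 d4 ab 12 09 0f  |!/W8gE.}........|      
00000040  80 80 80 aa 7e f9 3c 4e  d6 0b a6 af 21 a1 68 fb  |....~.<N....!.h.|      
00000050  ef c3 5a 6a 27 4d d7 a2  a3 a3 bc a5 08 6d 13 6a  |..Zj'M.......m.j|      
00000060  9e 95 5e ce f9 f9 f9 f9  74 78 cb 4b 5e 7d 35 f3  |..^.....tx.K^}5.|      
00000070  9d 0d 25 7b c0 0e 5d ff  ec b2 1f                 |..%{..]....     |      
                                                                                    
                                                                                    
                                                                                    


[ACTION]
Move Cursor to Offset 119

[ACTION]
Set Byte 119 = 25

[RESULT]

00000000  31 33 ca 5c f7 2b 0b 0b  0b 39 fe 8f 8f 8f 8f 8f  |13.\.+...9......|      
00000010  8f a2 f7 c8 c8 c8 c8 c8  c8 e2 8e 27 4b 89 26 26  |...........'K.&&|      
00000020  58 1b 0e 88 57 a7 d6 8a  a8 5b 5b 5b cc 77 8e e9  |X...W....[[[.w..|      
00000030  21 2f 57 38 67 45 b3 7d  fa 81 10 d4 ab 12 09 0f  |!/W8gE.}........|      
00000040  80 80 80 aa 7e f9 3c 4e  d6 0b a6 af 21 a1 68 fb  |....~.<N....!.h.|      
00000050  ef c3 5a 6a 27 4d d7 a2  a3 a3 bc a5 08 6d 13 6a  |..Zj'M.......m.j|      
00000060  9e 95 5e ce f9 f9 f9 f9  74 78 cb 4b 5e 7d 35 f3  |..^.....tx.K^}5.|      
00000070  9d 0d 25 7b c0 0e 5d 25  ec b2 1f                 |..%{..]%...     |      
                                                                                    
                                                                                    
                                                                                    
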